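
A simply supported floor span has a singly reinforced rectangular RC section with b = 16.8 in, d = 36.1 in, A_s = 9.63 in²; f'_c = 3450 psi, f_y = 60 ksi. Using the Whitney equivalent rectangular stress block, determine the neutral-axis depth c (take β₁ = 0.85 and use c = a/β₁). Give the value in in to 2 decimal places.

T = A_s f_y = 9.63 × 60 = 577.8 kips.
a = T/(0.85 f'_c b) = 577.8/(0.85 × 3.45 × 16.8) = 11.7282 in.
With β₁ = 0.85, c = a/β₁ = 11.7282/0.85 = 13.80 in.

c ≈ 13.80 in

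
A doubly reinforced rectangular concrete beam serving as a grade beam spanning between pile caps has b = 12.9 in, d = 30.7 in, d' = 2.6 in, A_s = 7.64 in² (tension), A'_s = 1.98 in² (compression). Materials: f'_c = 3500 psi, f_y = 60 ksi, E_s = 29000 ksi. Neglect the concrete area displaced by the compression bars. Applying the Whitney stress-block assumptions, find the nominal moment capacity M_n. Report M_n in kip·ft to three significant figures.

M_n ≈ 1020 kip·ft

Assume both steels yield.
a = (A_s − A'_s) f_y/(0.85 f'_c b) = (7.64 − 1.98) × 60/(0.85 × 3.5 × 12.9) = 8.849 in.
c = a/β₁ = 8.849/0.85 = 10.411 in; ε'_s = 0.003(c − d')/c = 0.0023 ≥ ε_y = 0.0021, so the compression steel yields.
M_n = (A_s − A'_s) f_y (d − a/2) + A'_s f_y (d − d') = 339.6 × (30.7 − 4.4245) + 118.8 × (30.7 − 2.6) = 8923.2 + 3338.3 = 12261.5 kip·in = 12261.5/12 = 1021.79 kip·ft.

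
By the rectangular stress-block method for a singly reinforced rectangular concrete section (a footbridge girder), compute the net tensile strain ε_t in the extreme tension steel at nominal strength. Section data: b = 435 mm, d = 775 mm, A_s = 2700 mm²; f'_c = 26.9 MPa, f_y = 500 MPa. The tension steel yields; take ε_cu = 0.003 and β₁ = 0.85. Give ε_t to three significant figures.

ε_t ≈ 0.0116

a = A_s f_y/(0.85 f'_c b) = 135.73 mm.
β₁ = 0.85, so c = a/β₁ = 135.73/0.85 = 159.68 mm.
From the linear strain diagram with ε_cu = 0.003: ε_t = 0.003 (d − c)/c = 0.003 × (775 − 159.68)/159.68 = 0.0116.
Since ε_t ≥ 0.005, the section is tension-controlled.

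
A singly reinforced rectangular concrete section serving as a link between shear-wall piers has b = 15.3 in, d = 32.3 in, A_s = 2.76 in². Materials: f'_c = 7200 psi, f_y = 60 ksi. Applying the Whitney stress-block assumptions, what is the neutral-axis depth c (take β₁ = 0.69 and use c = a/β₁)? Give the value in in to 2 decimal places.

T = A_s f_y = 2.76 × 60 = 165.6 kips.
a = T/(0.85 f'_c b) = 165.6/(0.85 × 7.2 × 15.3) = 1.7686 in.
With β₁ = 0.69, c = a/β₁ = 1.7686/0.69 = 2.56 in.

c ≈ 2.56 in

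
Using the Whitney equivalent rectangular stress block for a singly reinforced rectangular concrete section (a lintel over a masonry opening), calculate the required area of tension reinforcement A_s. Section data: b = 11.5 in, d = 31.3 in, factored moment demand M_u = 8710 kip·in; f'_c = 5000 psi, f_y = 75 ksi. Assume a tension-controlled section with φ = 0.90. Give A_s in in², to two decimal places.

M_n = M_u/φ = 8710/0.90 = 9677.78 kip·in.
From M_n = 0.85 f'_c a b (d − a/2):
a = d − √(d² − 2M_n/(0.85 f'_c b)) = 31.3 − √(31.3² − 2 × 9677.78/(0.85 × 5 × 11.5)) = 7.141 in.
A_s = 0.85 f'_c a b / f_y = 0.85 × 5 × 7.141 × 11.5 / 75 = 4.654 in².

A_s ≈ 4.65 in²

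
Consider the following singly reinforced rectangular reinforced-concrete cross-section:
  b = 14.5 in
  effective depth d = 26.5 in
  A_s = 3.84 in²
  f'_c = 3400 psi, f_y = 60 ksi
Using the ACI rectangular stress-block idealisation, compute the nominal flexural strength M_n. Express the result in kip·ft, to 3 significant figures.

M_n ≈ 456 kip·ft

T = A_s f_y = 3.84 × 60 = 230.4 kips.
a = T/(0.85 f'_c b) = 230.4/(0.85 × 3.4 × 14.5) = 5.498 in.
M_n = T(d − a/2) = 230.4 × (26.5 − 2.749) = 5472.2 kip·in = 5472.2/12 = 456.02 kip·ft.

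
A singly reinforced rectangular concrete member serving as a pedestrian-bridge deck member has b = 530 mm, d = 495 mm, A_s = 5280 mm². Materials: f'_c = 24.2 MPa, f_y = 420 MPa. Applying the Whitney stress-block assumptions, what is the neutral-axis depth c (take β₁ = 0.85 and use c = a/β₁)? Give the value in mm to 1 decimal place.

c ≈ 239.3 mm

T = A_s f_y = 5280 × 420 = 2217600 N = 2217.6 kN.
Setting C = 0.85 f'_c a b equal to T: a = 2217600/(0.85 × 24.2 × 530) = 203.410 mm.
With β₁ = 0.85, c = a/β₁ = 203.410/0.85 = 239.3 mm.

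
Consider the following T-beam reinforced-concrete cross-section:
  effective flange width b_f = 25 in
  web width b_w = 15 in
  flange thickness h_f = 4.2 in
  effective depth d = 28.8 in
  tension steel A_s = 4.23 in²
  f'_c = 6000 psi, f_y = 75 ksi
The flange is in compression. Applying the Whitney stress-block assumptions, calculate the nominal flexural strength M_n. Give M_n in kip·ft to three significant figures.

M_n ≈ 729 kip·ft

Tension: T = A_s f_y = 4.23 × 75 = 317.25 kips.
Try a within the flange: a = T/(0.85 f'_c b_f) = 317.25/(0.85 × 6 × 25) = 2.488 in.
Since a = 2.488 ≤ h_f = 4.2 in, the stress block lies entirely in the flange; analyse as a rectangular beam of width b_f.
M_n = T(d − a/2) = 317.25 × (28.8 − 1.244) = 8742.1 kip·in.
M_n = 8742.1/12 = 728.51 kip·ft.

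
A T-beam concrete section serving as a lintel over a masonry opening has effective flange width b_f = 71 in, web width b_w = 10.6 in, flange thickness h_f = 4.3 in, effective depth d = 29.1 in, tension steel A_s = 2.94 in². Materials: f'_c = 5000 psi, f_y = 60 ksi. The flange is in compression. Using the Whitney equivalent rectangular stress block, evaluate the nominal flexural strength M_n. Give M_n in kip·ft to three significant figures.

Tension: T = A_s f_y = 2.94 × 60 = 176.4 kips.
Try a within the flange: a = T/(0.85 f'_c b_f) = 176.4/(0.85 × 5 × 71) = 0.585 in.
Since a = 0.585 ≤ h_f = 4.3 in, the stress block lies entirely in the flange; analyse as a rectangular beam of width b_f.
M_n = T(d − a/2) = 176.4 × (29.1 − 0.2925) = 5081.6 kip·in.
M_n = 5081.6/12 = 423.47 kip·ft.

M_n ≈ 423 kip·ft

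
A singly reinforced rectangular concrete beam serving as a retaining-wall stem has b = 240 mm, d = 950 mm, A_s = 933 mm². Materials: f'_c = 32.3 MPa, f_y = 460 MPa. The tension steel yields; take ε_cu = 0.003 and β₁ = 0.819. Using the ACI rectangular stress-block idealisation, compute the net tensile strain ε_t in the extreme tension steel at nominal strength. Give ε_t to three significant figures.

a = A_s f_y/(0.85 f'_c b) = 65.13 mm.
β₁ = 0.819, so c = a/β₁ = 65.13/0.819 = 79.52 mm.
From the linear strain diagram with ε_cu = 0.003: ε_t = 0.003 (d − c)/c = 0.003 × (950 − 79.52)/79.52 = 0.0328.
Since ε_t ≥ 0.005, the section is tension-controlled.

ε_t ≈ 0.0328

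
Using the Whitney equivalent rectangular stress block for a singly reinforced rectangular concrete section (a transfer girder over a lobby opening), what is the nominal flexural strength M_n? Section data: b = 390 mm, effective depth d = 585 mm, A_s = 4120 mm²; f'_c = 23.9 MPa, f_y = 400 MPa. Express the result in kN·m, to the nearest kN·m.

T = A_s f_y = 4120 × 400 = 1648000 N = 1648 kN.
From C = T: a = T/(0.85 f'_c b) = 1648000/(0.85 × 23.9 × 390) = 208.01 mm.
M_n = T(d − a/2) = 1648 kN × (585 − 104.005) mm = 792.68 kN·m.

M_n ≈ 793 kN·m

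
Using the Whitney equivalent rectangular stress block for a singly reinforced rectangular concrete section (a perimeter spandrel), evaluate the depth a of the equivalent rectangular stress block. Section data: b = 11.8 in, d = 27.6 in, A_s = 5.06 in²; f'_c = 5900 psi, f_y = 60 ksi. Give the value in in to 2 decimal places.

T = A_s f_y = 5.06 × 60 = 303.6 kips.
a = T/(0.85 f'_c b) = 303.6/(0.85 × 5.9 × 11.8) = 5.13 in.

a ≈ 5.13 in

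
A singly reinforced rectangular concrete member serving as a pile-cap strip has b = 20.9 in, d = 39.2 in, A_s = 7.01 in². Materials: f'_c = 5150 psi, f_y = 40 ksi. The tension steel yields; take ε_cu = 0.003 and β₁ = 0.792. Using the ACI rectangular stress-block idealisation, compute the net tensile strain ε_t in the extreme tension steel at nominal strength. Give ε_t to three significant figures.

ε_t ≈ 0.0274

a = A_s f_y/(0.85 f'_c b) = 3.065 in.
β₁ = 0.792, so c = a/β₁ = 3.065/0.792 = 3.870 in.
From the linear strain diagram with ε_cu = 0.003: ε_t = 0.003 (d − c)/c = 0.003 × (39.2 − 3.870)/3.870 = 0.0274.
Since ε_t ≥ 0.005, the section is tension-controlled.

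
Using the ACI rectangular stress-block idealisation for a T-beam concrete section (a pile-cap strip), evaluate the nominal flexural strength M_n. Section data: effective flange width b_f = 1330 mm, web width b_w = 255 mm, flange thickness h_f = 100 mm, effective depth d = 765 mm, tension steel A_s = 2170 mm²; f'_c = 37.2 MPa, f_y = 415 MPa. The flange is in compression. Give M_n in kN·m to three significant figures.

Tension: T = A_s f_y = 2170 × 415 = 900550 N.
Try a within the flange: a = T/(0.85 f'_c b_f) = 900550/(0.85 × 37.2 × 1330) = 21.41 mm.
Since a = 21.41 ≤ h_f = 100 mm, the stress block lies entirely in the flange; analyse as a rectangular beam of width b_f.
M_n = T(d − a/2) = 900550 × (765 − 10.705) = 679.28 × 10⁶ N·mm.
M_n = 679.28 kN·m.

M_n ≈ 679 kN·m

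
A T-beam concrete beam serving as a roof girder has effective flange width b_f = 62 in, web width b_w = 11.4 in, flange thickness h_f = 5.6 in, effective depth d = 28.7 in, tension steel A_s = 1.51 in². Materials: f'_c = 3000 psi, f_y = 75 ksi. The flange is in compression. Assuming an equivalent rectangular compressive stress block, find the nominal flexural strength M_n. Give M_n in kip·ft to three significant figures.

M_n ≈ 267 kip·ft

Tension: T = A_s f_y = 1.51 × 75 = 113.25 kips.
Try a within the flange: a = T/(0.85 f'_c b_f) = 113.25/(0.85 × 3 × 62) = 0.716 in.
Since a = 0.716 ≤ h_f = 5.6 in, the stress block lies entirely in the flange; analyse as a rectangular beam of width b_f.
M_n = T(d − a/2) = 113.25 × (28.7 − 0.358) = 3209.7 kip·in.
M_n = 3209.7/12 = 267.48 kip·ft.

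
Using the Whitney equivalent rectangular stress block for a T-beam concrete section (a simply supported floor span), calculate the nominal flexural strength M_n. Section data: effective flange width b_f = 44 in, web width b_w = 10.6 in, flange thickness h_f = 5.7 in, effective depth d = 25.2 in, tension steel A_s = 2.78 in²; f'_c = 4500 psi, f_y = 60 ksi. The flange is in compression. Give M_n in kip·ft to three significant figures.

M_n ≈ 343 kip·ft

Tension: T = A_s f_y = 2.78 × 60 = 166.8 kips.
Try a within the flange: a = T/(0.85 f'_c b_f) = 166.8/(0.85 × 4.5 × 44) = 0.991 in.
Since a = 0.991 ≤ h_f = 5.7 in, the stress block lies entirely in the flange; analyse as a rectangular beam of width b_f.
M_n = T(d − a/2) = 166.8 × (25.2 − 0.4955) = 4120.7 kip·in.
M_n = 4120.7/12 = 343.39 kip·ft.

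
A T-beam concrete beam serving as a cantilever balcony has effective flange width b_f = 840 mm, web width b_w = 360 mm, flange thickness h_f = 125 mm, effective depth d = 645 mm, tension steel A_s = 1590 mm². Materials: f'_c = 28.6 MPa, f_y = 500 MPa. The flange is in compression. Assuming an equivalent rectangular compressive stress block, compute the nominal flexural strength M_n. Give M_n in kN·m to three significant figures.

M_n ≈ 497 kN·m

Tension: T = A_s f_y = 1590 × 500 = 795000 N.
Try a within the flange: a = T/(0.85 f'_c b_f) = 795000/(0.85 × 28.6 × 840) = 38.93 mm.
Since a = 38.93 ≤ h_f = 125 mm, the stress block lies entirely in the flange; analyse as a rectangular beam of width b_f.
M_n = T(d − a/2) = 795000 × (645 − 19.465) = 497.30 × 10⁶ N·mm.
M_n = 497.30 kN·m.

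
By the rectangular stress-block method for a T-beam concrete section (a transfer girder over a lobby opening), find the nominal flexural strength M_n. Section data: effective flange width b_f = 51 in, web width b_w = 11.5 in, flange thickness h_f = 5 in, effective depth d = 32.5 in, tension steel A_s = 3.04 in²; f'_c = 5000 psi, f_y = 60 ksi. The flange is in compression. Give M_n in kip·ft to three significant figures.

Tension: T = A_s f_y = 3.04 × 60 = 182.4 kips.
Try a within the flange: a = T/(0.85 f'_c b_f) = 182.4/(0.85 × 5 × 51) = 0.842 in.
Since a = 0.842 ≤ h_f = 5 in, the stress block lies entirely in the flange; analyse as a rectangular beam of width b_f.
M_n = T(d − a/2) = 182.4 × (32.5 − 0.421) = 5851.2 kip·in.
M_n = 5851.2/12 = 487.60 kip·ft.

M_n ≈ 488 kip·ft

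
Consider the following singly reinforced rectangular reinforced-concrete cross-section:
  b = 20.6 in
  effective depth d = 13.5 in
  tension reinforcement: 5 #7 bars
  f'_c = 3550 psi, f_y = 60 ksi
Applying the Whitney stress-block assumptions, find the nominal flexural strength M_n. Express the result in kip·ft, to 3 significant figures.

M_n ≈ 181 kip·ft

A_s = 5 × 0.6 = 3 in².
T = A_s f_y = 3 × 60 = 180 kips.
a = T/(0.85 f'_c b) = 180/(0.85 × 3.55 × 20.6) = 2.896 in.
M_n = T(d − a/2) = 180 × (13.5 − 1.448) = 2169.4 kip·in = 2169.4/12 = 180.78 kip·ft.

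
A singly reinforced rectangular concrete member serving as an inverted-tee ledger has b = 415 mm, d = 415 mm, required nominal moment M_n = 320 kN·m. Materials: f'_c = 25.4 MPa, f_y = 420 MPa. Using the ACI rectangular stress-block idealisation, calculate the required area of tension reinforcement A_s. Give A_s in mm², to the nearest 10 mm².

A_s ≈ 2080 mm²

With M_n = 0.85 f'_c a b (d − a/2), solve the quadratic for a:
a = d − √(d² − 2M_n/(0.85 f'_c b)) = 415 − √(415² − 2 × 320×10⁶/(0.85 × 25.4 × 415)) = 97.52 mm.
A_s = 0.85 f'_c a b / f_y = 0.85 × 25.4 × 97.52 × 415 / 420 = 2080.4 mm².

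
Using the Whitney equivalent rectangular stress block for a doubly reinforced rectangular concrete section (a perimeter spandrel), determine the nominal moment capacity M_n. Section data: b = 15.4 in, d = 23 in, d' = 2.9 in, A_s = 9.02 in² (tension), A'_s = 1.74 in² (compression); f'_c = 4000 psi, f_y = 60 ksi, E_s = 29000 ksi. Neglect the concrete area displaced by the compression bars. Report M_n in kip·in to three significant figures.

Assume both steels yield.
a = (A_s − A'_s) f_y/(0.85 f'_c b) = (9.02 − 1.74) × 60/(0.85 × 4 × 15.4) = 8.342 in.
c = a/β₁ = 8.342/0.85 = 9.814 in; ε'_s = 0.003(c − d')/c = 0.0021 ≥ ε_y = 0.0021, so the compression steel yields.
M_n = (A_s − A'_s) f_y (d − a/2) + A'_s f_y (d − d') = 436.8 × (23 − 4.171) + 104.4 × (23 − 2.9) = 8224.5 + 2098.4 = 10322.9 kip·in.

M_n ≈ 10300 kip·in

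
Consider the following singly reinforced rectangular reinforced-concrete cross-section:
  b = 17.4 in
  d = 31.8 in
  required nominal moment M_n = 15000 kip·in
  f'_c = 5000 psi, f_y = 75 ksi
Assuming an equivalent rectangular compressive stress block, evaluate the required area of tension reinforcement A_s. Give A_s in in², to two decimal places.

A_s ≈ 7.09 in²

From M_n = 0.85 f'_c a b (d − a/2):
a = d − √(d² − 2M_n/(0.85 f'_c b)) = 31.8 − √(31.8² − 2 × 15000/(0.85 × 5 × 17.4)) = 7.192 in.
A_s = 0.85 f'_c a b / f_y = 0.85 × 5 × 7.192 × 17.4 / 75 = 7.091 in².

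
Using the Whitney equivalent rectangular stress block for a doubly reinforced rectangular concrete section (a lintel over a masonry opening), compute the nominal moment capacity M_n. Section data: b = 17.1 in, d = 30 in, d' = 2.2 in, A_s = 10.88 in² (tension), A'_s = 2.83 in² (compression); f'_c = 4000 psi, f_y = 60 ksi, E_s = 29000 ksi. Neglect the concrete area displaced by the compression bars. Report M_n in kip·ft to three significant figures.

Assume both steels yield.
a = (A_s − A'_s) f_y/(0.85 f'_c b) = (10.88 − 2.83) × 60/(0.85 × 4 × 17.1) = 8.308 in.
c = a/β₁ = 8.308/0.85 = 9.774 in; ε'_s = 0.003(c − d')/c = 0.0023 ≥ ε_y = 0.0021, so the compression steel yields.
M_n = (A_s − A'_s) f_y (d − a/2) + A'_s f_y (d − d') = 483 × (30 − 4.154) + 169.8 × (30 − 2.2) = 12483.6 + 4720.4 = 17204.0 kip·in = 17204.0/12 = 1433.67 kip·ft.

M_n ≈ 1430 kip·ft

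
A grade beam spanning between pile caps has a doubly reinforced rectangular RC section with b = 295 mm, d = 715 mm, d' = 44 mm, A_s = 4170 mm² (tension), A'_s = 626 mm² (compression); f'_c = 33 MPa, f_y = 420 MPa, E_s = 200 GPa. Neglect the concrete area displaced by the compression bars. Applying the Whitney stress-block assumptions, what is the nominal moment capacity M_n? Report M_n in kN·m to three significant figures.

M_n ≈ 1110 kN·m

Assume both tension and compression steel yield.
Net tension couple steel: A_s − A'_s = 3544 mm².
a = (A_s − A'_s) f_y / (0.85 f'_c b) = 1488480/(0.85 × 33 × 295) = 179.88 mm.
c = a/β₁ = 179.88/0.814 = 220.98 mm; ε'_s = 0.003(c − d')/c = 0.0024 ≥ f_y/E_s = 0.0021, so compression steel does yield.
M_n = (A_s − A'_s) f_y (d − a/2) + A'_s f_y (d − d') = [1488480 × (715 − 89.94) + 262920 × (715 − 44)] × 10⁻⁶ = 930.39 + 176.42 = 1106.81 kN·m.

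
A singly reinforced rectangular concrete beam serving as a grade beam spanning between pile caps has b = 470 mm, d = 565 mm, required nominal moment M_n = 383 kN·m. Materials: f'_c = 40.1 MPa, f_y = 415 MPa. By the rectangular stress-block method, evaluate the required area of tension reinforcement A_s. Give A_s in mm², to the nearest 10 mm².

With M_n = 0.85 f'_c a b (d − a/2), solve the quadratic for a:
a = d − √(d² − 2M_n/(0.85 f'_c b)) = 565 − √(565² − 2 × 383×10⁶/(0.85 × 40.1 × 470)) = 44.03 mm.
A_s = 0.85 f'_c a b / f_y = 0.85 × 40.1 × 44.03 × 470 / 415 = 1699.7 mm².

A_s ≈ 1700 mm²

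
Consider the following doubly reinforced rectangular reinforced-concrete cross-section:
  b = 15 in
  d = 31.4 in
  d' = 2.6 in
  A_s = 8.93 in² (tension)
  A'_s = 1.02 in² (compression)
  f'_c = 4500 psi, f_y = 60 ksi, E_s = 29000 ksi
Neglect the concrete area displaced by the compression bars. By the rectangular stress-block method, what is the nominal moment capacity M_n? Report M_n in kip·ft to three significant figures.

Assume both steels yield.
a = (A_s − A'_s) f_y/(0.85 f'_c b) = (8.93 − 1.02) × 60/(0.85 × 4.5 × 15) = 8.272 in.
c = a/β₁ = 8.272/0.825 = 10.027 in; ε'_s = 0.003(c − d')/c = 0.0022 ≥ ε_y = 0.0021, so the compression steel yields.
M_n = (A_s − A'_s) f_y (d − a/2) + A'_s f_y (d − d') = 474.6 × (31.4 − 4.136) + 61.2 × (31.4 − 2.6) = 12939.5 + 1762.6 = 14702.1 kip·in = 14702.1/12 = 1225.18 kip·ft.

M_n ≈ 1230 kip·ft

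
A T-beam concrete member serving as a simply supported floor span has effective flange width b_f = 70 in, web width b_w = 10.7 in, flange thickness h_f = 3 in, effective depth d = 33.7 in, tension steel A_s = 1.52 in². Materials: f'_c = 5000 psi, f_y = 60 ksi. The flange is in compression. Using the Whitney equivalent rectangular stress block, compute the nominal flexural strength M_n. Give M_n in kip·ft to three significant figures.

Tension: T = A_s f_y = 1.52 × 60 = 91.2 kips.
Try a within the flange: a = T/(0.85 f'_c b_f) = 91.2/(0.85 × 5 × 70) = 0.307 in.
Since a = 0.307 ≤ h_f = 3 in, the stress block lies entirely in the flange; analyse as a rectangular beam of width b_f.
M_n = T(d − a/2) = 91.2 × (33.7 − 0.1535) = 3059.4 kip·in.
M_n = 3059.4/12 = 254.95 kip·ft.

M_n ≈ 255 kip·ft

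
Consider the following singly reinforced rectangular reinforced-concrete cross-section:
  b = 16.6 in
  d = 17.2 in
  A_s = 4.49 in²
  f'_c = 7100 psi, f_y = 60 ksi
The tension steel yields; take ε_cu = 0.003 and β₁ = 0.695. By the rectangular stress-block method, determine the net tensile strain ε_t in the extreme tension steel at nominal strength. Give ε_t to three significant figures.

ε_t ≈ 0.0103

a = A_s f_y/(0.85 f'_c b) = 2.689 in.
β₁ = 0.695, so c = a/β₁ = 2.689/0.695 = 3.869 in.
From the linear strain diagram with ε_cu = 0.003: ε_t = 0.003 (d − c)/c = 0.003 × (17.2 − 3.869)/3.869 = 0.0103.
Since ε_t ≥ 0.005, the section is tension-controlled.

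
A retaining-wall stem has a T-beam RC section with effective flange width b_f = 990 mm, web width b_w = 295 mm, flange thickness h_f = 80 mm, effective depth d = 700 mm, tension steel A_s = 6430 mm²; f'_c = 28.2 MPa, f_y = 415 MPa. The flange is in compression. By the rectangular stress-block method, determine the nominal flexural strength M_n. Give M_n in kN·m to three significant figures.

M_n ≈ 1690 kN·m

Tension: T = A_s f_y = 6430 × 415 = 2668450 N.
Try a within the flange: a = T/(0.85 f'_c b_f) = 2668450/(0.85 × 28.2 × 990) = 112.45 mm.
a = 112.45 > h_f = 80 mm: the block extends into the web. Split into flange-overhang and web parts.
C_f = 0.85 f'_c (b_f − b_w) h_f = 0.85 × 28.2 × (990 − 295) × 80 = 1332732 N.
Remaining web compression depth: a_w = (T − C_f)/(0.85 f'_c b_w) = (2668450 − 1332732)/(0.85 × 28.2 × 295) = 188.90 mm.
M_n = C_f(d − h_f/2) + (T − C_f)(d − a_w/2) = 1332732 × (700 − 40) + 1335718 × (700 − 94.45) = 879.60 + 808.84 = 1688.44 × 10⁶ N·mm.
M_n = 1688.44 kN·m.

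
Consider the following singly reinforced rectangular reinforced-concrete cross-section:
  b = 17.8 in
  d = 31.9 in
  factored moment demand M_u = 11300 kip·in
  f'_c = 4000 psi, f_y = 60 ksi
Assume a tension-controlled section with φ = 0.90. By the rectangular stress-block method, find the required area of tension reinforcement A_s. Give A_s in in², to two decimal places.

M_n = M_u/φ = 11300/0.90 = 12555.6 kip·in.
From M_n = 0.85 f'_c a b (d − a/2):
a = d − √(d² − 2M_n/(0.85 f'_c b)) = 31.9 − √(31.9² − 2 × 12555.6/(0.85 × 4 × 17.8)) = 7.350 in.
A_s = 0.85 f'_c a b / f_y = 0.85 × 4 × 7.350 × 17.8 / 60 = 7.414 in².

A_s ≈ 7.41 in²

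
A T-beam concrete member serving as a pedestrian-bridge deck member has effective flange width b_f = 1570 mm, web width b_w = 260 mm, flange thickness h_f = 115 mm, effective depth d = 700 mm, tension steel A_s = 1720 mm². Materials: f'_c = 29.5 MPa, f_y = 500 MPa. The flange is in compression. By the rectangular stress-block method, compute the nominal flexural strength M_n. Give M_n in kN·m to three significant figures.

M_n ≈ 593 kN·m

Tension: T = A_s f_y = 1720 × 500 = 860000 N.
Try a within the flange: a = T/(0.85 f'_c b_f) = 860000/(0.85 × 29.5 × 1570) = 21.85 mm.
Since a = 21.85 ≤ h_f = 115 mm, the stress block lies entirely in the flange; analyse as a rectangular beam of width b_f.
M_n = T(d − a/2) = 860000 × (700 − 10.925) = 592.60 × 10⁶ N·mm.
M_n = 592.60 kN·m.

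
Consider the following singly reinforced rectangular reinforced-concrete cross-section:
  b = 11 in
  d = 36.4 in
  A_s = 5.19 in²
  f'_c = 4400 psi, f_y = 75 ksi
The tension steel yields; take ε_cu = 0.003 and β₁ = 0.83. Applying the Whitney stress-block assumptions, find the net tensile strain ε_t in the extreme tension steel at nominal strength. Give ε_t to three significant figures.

a = A_s f_y/(0.85 f'_c b) = 9.462 in.
β₁ = 0.83, so c = a/β₁ = 9.462/0.83 = 11.400 in.
From the linear strain diagram with ε_cu = 0.003: ε_t = 0.003 (d − c)/c = 0.003 × (36.4 − 11.400)/11.400 = 0.00658.
Since ε_t ≥ 0.005, the section is tension-controlled.

ε_t ≈ 0.00658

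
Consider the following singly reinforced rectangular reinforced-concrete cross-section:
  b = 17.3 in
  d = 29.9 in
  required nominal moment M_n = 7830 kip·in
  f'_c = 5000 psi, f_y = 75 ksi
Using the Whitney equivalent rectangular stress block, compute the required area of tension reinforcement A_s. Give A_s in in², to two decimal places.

From M_n = 0.85 f'_c a b (d − a/2):
a = d − √(d² − 2M_n/(0.85 f'_c b)) = 29.9 − √(29.9² − 2 × 7830/(0.85 × 5 × 17.3)) = 3.804 in.
A_s = 0.85 f'_c a b / f_y = 0.85 × 5 × 3.804 × 17.3 / 75 = 3.729 in².

A_s ≈ 3.73 in²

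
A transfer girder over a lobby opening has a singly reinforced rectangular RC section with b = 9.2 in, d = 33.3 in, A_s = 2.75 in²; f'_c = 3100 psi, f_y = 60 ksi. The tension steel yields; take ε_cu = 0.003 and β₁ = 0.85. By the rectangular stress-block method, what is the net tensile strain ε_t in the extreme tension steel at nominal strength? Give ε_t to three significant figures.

a = A_s f_y/(0.85 f'_c b) = 6.806 in.
β₁ = 0.85, so c = a/β₁ = 6.806/0.85 = 8.007 in.
From the linear strain diagram with ε_cu = 0.003: ε_t = 0.003 (d − c)/c = 0.003 × (33.3 − 8.007)/8.007 = 0.00948.
Since ε_t ≥ 0.005, the section is tension-controlled.

ε_t ≈ 0.00948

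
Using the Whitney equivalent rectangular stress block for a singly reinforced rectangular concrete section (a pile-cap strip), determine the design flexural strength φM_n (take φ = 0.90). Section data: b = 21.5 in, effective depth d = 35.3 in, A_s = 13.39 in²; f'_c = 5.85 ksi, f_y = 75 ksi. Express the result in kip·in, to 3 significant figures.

φM_n ≈ 27700 kip·in

T = A_s f_y = 13.39 × 75 = 1004.25 kips.
a = T/(0.85 f'_c b) = 1004.25/(0.85 × 5.85 × 21.5) = 9.394 in.
M_n = T(d − a/2) = 1004.25 × (35.3 − 4.697) = 30733.1 kip·in.
φM_n = 0.90 × 30733.1 = 27659.8 kip·in.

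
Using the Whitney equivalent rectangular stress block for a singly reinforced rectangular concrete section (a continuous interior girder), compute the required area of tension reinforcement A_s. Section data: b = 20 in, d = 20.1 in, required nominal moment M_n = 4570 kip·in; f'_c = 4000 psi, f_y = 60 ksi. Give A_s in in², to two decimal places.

From M_n = 0.85 f'_c a b (d − a/2):
a = d − √(d² − 2M_n/(0.85 f'_c b)) = 20.1 − √(20.1² − 2 × 4570/(0.85 × 4 × 20)) = 3.681 in.
A_s = 0.85 f'_c a b / f_y = 0.85 × 4 × 3.681 × 20 / 60 = 4.172 in².

A_s ≈ 4.17 in²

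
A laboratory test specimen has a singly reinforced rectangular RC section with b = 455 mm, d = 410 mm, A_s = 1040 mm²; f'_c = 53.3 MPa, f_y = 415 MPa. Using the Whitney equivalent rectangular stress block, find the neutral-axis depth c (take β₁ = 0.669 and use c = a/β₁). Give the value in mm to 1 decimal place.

T = A_s f_y = 1040 × 415 = 431600 N = 431.6 kN.
Setting C = 0.85 f'_c a b equal to T: a = 431600/(0.85 × 53.3 × 455) = 20.937 mm.
With β₁ = 0.669, c = a/β₁ = 20.937/0.669 = 31.3 mm.

c ≈ 31.3 mm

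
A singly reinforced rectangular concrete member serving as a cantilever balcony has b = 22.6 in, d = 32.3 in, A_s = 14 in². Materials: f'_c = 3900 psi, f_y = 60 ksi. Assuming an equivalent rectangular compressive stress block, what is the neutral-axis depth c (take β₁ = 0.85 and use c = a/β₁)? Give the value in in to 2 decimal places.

c ≈ 13.19 in

T = A_s f_y = 14 × 60 = 840 kips.
a = T/(0.85 f'_c b) = 840/(0.85 × 3.9 × 22.6) = 11.2121 in.
With β₁ = 0.85, c = a/β₁ = 11.2121/0.85 = 13.19 in.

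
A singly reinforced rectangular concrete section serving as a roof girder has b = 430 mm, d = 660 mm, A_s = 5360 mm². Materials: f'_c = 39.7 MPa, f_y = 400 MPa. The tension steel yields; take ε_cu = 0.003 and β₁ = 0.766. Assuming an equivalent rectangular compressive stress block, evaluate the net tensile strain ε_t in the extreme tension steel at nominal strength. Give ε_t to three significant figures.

a = A_s f_y/(0.85 f'_c b) = 147.76 mm.
β₁ = 0.766, so c = a/β₁ = 147.76/0.766 = 192.90 mm.
From the linear strain diagram with ε_cu = 0.003: ε_t = 0.003 (d − c)/c = 0.003 × (660 − 192.90)/192.90 = 0.00726.
Since ε_t ≥ 0.005, the section is tension-controlled.

ε_t ≈ 0.00726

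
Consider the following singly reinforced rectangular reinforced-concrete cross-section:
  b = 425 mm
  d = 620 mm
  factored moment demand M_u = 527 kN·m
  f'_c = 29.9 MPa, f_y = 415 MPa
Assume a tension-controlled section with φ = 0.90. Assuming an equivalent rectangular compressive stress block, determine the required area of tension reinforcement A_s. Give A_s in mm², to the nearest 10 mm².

A_s ≈ 2460 mm²

M_n = M_u/φ = 527/0.90 = 585.556 kN·m.
With M_n = 0.85 f'_c a b (d − a/2), solve the quadratic for a:
a = d − √(d² − 2M_n/(0.85 f'_c b)) = 620 − √(620² − 2 × 585.556×10⁶/(0.85 × 29.9 × 425)) = 94.66 mm.
A_s = 0.85 f'_c a b / f_y = 0.85 × 29.9 × 94.66 × 425 / 415 = 2463.8 mm².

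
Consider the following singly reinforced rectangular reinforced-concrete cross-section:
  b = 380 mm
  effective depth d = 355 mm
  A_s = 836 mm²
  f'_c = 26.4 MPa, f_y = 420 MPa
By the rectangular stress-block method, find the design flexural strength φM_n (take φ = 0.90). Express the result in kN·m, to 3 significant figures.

φM_n ≈ 106 kN·m

T = A_s f_y = 836 × 420 = 351120 N = 351.12 kN.
From C = T: a = T/(0.85 f'_c b) = 351120/(0.85 × 26.4 × 380) = 41.18 mm.
M_n = T(d − a/2) = 351.12 kN × (355 − 20.59) mm = 117.42 kN·m.
φM_n = 0.90 × 117.42 = 105.68 kN·m.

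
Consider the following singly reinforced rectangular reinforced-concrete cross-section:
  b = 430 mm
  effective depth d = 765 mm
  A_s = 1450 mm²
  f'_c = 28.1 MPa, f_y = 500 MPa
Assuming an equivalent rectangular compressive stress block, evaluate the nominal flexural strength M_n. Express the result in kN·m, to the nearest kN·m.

M_n ≈ 529 kN·m

T = A_s f_y = 1450 × 500 = 725000 N = 725 kN.
From C = T: a = T/(0.85 f'_c b) = 725000/(0.85 × 28.1 × 430) = 70.59 mm.
M_n = T(d − a/2) = 725 kN × (765 − 35.295) mm = 529.04 kN·m.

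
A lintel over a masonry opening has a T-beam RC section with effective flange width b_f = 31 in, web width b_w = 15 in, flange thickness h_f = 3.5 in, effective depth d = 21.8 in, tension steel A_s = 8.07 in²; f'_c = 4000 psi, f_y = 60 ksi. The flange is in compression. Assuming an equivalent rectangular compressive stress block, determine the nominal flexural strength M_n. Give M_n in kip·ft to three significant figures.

Tension: T = A_s f_y = 8.07 × 60 = 484.2 kips.
Try a within the flange: a = T/(0.85 f'_c b_f) = 484.2/(0.85 × 4 × 31) = 4.594 in.
a = 4.594 > h_f = 3.5 in: the block extends into the web. Split into flange-overhang and web parts.
C_f = 0.85 f'_c (b_f − b_w) h_f = 0.85 × 4 × (31 − 15) × 3.5 = 190.4 kips.
Remaining web compression depth: a_w = (T − C_f)/(0.85 f'_c b_w) = (484.2 − 190.4)/(0.85 × 4 × 15) = 5.761 in.
M_n = C_f(d − h_f/2) + (T − C_f)(d − a_w/2) = 190.4 × (21.8 − 1.75) + 293.8 × (21.8 − 2.8805) = 3817.5 + 5558.5 = 9376.0 kip·in.
M_n = 9376.0/12 = 781.33 kip·ft.

M_n ≈ 781 kip·ft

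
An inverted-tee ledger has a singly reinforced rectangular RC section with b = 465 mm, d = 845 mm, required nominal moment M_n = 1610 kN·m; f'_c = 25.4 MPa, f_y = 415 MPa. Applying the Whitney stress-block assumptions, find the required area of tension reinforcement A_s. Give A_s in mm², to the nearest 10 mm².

A_s ≈ 5270 mm²

With M_n = 0.85 f'_c a b (d − a/2), solve the quadratic for a:
a = d − √(d² − 2M_n/(0.85 f'_c b)) = 845 − √(845² − 2 × 1610×10⁶/(0.85 × 25.4 × 465)) = 217.87 mm.
A_s = 0.85 f'_c a b / f_y = 0.85 × 25.4 × 217.87 × 465 / 415 = 5270.5 mm².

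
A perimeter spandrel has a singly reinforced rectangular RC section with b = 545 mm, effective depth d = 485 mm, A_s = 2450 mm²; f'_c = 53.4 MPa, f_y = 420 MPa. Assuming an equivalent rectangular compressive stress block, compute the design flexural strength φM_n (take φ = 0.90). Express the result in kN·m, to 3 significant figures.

T = A_s f_y = 2450 × 420 = 1029000 N = 1029 kN.
From C = T: a = T/(0.85 f'_c b) = 1029000/(0.85 × 53.4 × 545) = 41.60 mm.
M_n = T(d − a/2) = 1029 kN × (485 − 20.8) mm = 477.66 kN·m.
φM_n = 0.90 × 477.66 = 429.89 kN·m.

φM_n ≈ 430 kN·m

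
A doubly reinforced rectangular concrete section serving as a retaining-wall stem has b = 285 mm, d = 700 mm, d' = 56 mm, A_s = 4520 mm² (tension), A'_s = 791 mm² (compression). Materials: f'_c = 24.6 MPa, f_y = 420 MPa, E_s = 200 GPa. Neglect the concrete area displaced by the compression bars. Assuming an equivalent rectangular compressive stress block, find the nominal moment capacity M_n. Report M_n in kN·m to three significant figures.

Assume both tension and compression steel yield.
Net tension couple steel: A_s − A'_s = 3729 mm².
a = (A_s − A'_s) f_y / (0.85 f'_c b) = 1566180/(0.85 × 24.6 × 285) = 262.81 mm.
c = a/β₁ = 262.81/0.85 = 309.19 mm; ε'_s = 0.003(c − d')/c = 0.0025 ≥ f_y/E_s = 0.0021, so compression steel does yield.
M_n = (A_s − A'_s) f_y (d − a/2) + A'_s f_y (d − d') = [1566180 × (700 − 131.405) + 332220 × (700 − 56)] × 10⁻⁶ = 890.52 + 213.95 = 1104.47 kN·m.

M_n ≈ 1100 kN·m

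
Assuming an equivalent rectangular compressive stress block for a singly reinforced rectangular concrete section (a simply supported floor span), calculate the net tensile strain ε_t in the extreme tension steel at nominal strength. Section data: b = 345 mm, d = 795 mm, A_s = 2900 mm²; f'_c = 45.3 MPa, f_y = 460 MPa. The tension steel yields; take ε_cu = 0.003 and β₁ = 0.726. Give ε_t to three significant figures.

ε_t ≈ 0.0142

a = A_s f_y/(0.85 f'_c b) = 100.42 mm.
β₁ = 0.726, so c = a/β₁ = 100.42/0.726 = 138.32 mm.
From the linear strain diagram with ε_cu = 0.003: ε_t = 0.003 (d − c)/c = 0.003 × (795 − 138.32)/138.32 = 0.0142.
Since ε_t ≥ 0.005, the section is tension-controlled.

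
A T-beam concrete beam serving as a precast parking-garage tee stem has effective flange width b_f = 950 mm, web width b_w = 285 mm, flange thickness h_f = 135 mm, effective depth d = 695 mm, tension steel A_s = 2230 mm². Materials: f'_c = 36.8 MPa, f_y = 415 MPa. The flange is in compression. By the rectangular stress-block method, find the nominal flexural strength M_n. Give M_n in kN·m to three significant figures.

M_n ≈ 629 kN·m

Tension: T = A_s f_y = 2230 × 415 = 925450 N.
Try a within the flange: a = T/(0.85 f'_c b_f) = 925450/(0.85 × 36.8 × 950) = 31.14 mm.
Since a = 31.14 ≤ h_f = 135 mm, the stress block lies entirely in the flange; analyse as a rectangular beam of width b_f.
M_n = T(d − a/2) = 925450 × (695 − 15.57) = 628.78 × 10⁶ N·mm.
M_n = 628.78 kN·m.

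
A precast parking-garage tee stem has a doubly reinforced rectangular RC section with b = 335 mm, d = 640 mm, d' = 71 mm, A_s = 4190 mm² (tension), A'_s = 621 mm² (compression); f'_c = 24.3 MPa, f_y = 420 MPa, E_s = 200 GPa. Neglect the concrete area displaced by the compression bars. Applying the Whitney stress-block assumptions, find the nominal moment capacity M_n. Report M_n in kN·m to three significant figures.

M_n ≈ 945 kN·m

Assume both tension and compression steel yield.
Net tension couple steel: A_s − A'_s = 3569 mm².
a = (A_s − A'_s) f_y / (0.85 f'_c b) = 1498980/(0.85 × 24.3 × 335) = 216.63 mm.
c = a/β₁ = 216.63/0.85 = 254.86 mm; ε'_s = 0.003(c − d')/c = 0.0022 ≥ f_y/E_s = 0.0021, so compression steel does yield.
M_n = (A_s − A'_s) f_y (d − a/2) + A'_s f_y (d − d') = [1498980 × (640 − 108.315) + 260820 × (640 − 71)] × 10⁻⁶ = 796.99 + 148.41 = 945.40 kN·m.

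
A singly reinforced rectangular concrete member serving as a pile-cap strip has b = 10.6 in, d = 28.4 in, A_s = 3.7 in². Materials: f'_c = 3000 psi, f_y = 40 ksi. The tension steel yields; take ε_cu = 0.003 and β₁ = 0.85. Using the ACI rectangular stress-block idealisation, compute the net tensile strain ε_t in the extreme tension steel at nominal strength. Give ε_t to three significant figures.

ε_t ≈ 0.0102

a = A_s f_y/(0.85 f'_c b) = 5.475 in.
β₁ = 0.85, so c = a/β₁ = 5.475/0.85 = 6.441 in.
From the linear strain diagram with ε_cu = 0.003: ε_t = 0.003 (d − c)/c = 0.003 × (28.4 − 6.441)/6.441 = 0.0102.
Since ε_t ≥ 0.005, the section is tension-controlled.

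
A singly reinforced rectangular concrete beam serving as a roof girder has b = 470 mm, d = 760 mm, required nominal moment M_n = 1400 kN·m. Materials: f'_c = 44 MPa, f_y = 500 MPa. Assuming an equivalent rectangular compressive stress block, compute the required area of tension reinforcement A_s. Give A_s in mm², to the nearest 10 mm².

With M_n = 0.85 f'_c a b (d − a/2), solve the quadratic for a:
a = d − √(d² − 2M_n/(0.85 f'_c b)) = 760 − √(760² − 2 × 1400×10⁶/(0.85 × 44 × 470)) = 113.23 mm.
A_s = 0.85 f'_c a b / f_y = 0.85 × 44 × 113.23 × 470 / 500 = 3980.7 mm².

A_s ≈ 3980 mm²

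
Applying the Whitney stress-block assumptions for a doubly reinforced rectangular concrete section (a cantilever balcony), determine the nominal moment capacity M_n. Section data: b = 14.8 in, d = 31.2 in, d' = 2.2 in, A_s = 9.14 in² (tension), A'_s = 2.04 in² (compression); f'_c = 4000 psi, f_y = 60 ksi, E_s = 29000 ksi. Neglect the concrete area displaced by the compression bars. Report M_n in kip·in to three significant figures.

Assume both steels yield.
a = (A_s − A'_s) f_y/(0.85 f'_c b) = (9.14 − 2.04) × 60/(0.85 × 4 × 14.8) = 8.466 in.
c = a/β₁ = 8.466/0.85 = 9.960 in; ε'_s = 0.003(c − d')/c = 0.0023 ≥ ε_y = 0.0021, so the compression steel yields.
M_n = (A_s − A'_s) f_y (d − a/2) + A'_s f_y (d − d') = 426 × (31.2 − 4.233) + 122.4 × (31.2 − 2.2) = 11487.9 + 3549.6 = 15037.5 kip·in.

M_n ≈ 15000 kip·in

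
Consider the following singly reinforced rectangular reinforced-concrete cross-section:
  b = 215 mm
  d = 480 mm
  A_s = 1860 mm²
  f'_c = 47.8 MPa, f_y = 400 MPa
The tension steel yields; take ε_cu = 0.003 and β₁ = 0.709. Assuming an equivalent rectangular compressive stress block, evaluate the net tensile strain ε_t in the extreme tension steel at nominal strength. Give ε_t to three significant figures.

ε_t ≈ 0.00899

a = A_s f_y/(0.85 f'_c b) = 85.17 mm.
β₁ = 0.709, so c = a/β₁ = 85.17/0.709 = 120.13 mm.
From the linear strain diagram with ε_cu = 0.003: ε_t = 0.003 (d − c)/c = 0.003 × (480 − 120.13)/120.13 = 0.00899.
Since ε_t ≥ 0.005, the section is tension-controlled.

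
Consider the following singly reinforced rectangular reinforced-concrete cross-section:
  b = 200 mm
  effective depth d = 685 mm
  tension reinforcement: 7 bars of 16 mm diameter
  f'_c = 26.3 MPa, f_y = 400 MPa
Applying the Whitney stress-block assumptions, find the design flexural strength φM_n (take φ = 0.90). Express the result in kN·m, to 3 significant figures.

A_s = 7 × 201 = 1407 mm².
T = A_s f_y = 1407 × 400 = 562800 N = 562.8 kN.
From C = T: a = T/(0.85 f'_c b) = 562800/(0.85 × 26.3 × 200) = 125.88 mm.
M_n = T(d − a/2) = 562.8 kN × (685 − 62.94) mm = 350.10 kN·m.
φM_n = 0.90 × 350.10 = 315.09 kN·m.

φM_n ≈ 315 kN·m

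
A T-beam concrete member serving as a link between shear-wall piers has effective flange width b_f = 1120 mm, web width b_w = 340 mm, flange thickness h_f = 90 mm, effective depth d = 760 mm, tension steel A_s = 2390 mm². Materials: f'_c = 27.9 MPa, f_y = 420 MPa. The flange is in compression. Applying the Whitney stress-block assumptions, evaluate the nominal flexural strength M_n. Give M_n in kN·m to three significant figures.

M_n ≈ 744 kN·m

Tension: T = A_s f_y = 2390 × 420 = 1003800 N.
Try a within the flange: a = T/(0.85 f'_c b_f) = 1003800/(0.85 × 27.9 × 1120) = 37.79 mm.
Since a = 37.79 ≤ h_f = 90 mm, the stress block lies entirely in the flange; analyse as a rectangular beam of width b_f.
M_n = T(d − a/2) = 1003800 × (760 − 18.895) = 743.92 × 10⁶ N·mm.
M_n = 743.92 kN·m.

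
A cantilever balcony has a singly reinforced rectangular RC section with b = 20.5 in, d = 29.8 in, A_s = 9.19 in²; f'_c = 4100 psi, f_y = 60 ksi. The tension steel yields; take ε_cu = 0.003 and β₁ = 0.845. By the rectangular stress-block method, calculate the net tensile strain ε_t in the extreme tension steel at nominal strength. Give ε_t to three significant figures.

ε_t ≈ 0.00679

a = A_s f_y/(0.85 f'_c b) = 7.718 in.
β₁ = 0.845, so c = a/β₁ = 7.718/0.845 = 9.134 in.
From the linear strain diagram with ε_cu = 0.003: ε_t = 0.003 (d − c)/c = 0.003 × (29.8 − 9.134)/9.134 = 0.00679.
Since ε_t ≥ 0.005, the section is tension-controlled.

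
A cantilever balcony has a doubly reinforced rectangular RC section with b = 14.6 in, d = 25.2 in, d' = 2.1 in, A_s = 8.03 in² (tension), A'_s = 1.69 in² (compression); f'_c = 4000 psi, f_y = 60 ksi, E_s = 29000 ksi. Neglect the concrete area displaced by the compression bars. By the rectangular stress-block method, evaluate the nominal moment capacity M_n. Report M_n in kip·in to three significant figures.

Assume both steels yield.
a = (A_s − A'_s) f_y/(0.85 f'_c b) = (8.03 − 1.69) × 60/(0.85 × 4 × 14.6) = 7.663 in.
c = a/β₁ = 7.663/0.85 = 9.015 in; ε'_s = 0.003(c − d')/c = 0.0023 ≥ ε_y = 0.0021, so the compression steel yields.
M_n = (A_s − A'_s) f_y (d − a/2) + A'_s f_y (d − d') = 380.4 × (25.2 − 3.8315) + 101.4 × (25.2 − 2.1) = 8128.6 + 2342.3 = 10470.9 kip·in.

M_n ≈ 10500 kip·in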